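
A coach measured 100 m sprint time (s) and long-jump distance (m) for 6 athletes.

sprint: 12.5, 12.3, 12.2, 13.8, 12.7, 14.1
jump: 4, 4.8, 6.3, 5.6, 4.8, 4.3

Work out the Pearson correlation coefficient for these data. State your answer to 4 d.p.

-0.1865

n = 6, Σx = 77.6, Σy = 29.8, Σx² = 1006.92, Σy² = 151.62, Σxy = 384.77
nΣxy − ΣxΣy = 2308.62 − 2312.48 = -3.86
nΣx² − (Σx)² = 6041.52 − 6021.76 = 19.76; nΣy² − (Σy)² = 909.72 − 888.04 = 21.68
r = -3.86 / √(19.76 × 21.68) = -3.86 / 20.6977 ≈ -0.1865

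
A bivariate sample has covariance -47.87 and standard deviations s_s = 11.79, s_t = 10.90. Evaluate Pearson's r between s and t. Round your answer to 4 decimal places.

r = Cov(s,t) / (s_s · s_t) = -47.87 / (11.79 × 10.90)
  = -47.87 / 128.5110 ≈ -0.3725

-0.3725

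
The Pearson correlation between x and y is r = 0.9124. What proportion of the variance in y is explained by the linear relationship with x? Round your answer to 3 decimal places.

0.832

r² = (0.9124)² = 0.832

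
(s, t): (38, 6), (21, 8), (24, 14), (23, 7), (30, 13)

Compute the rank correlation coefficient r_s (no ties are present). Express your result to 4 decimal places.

-0.2000

Rank s: 5, 1, 3, 2, 4
Rank t: 1, 3, 5, 2, 4
d = rank(s) − rank(t): 4, -2, -2, 0, 0; Σd² = 24
ρ = 1 − 6Σd² / [n(n²−1)] = 1 − 6×24 / (5×24) = 1 − 144/120 ≈ -0.2000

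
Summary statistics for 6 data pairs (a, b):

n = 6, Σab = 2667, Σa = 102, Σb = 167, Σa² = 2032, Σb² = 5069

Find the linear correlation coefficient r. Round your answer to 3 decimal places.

r = (nΣab − ΣaΣb) / √[(nΣa² − (Σa)²)(nΣb² − (Σb)²)]
Numerator: 6×2667 − 102×167 = -1032
Denominator: √[(12192 − 10404)(30414 − 27889)] = √[1788 × 2525] = 2124.7823
r = -1032 / 2124.7823 ≈ -0.486

-0.486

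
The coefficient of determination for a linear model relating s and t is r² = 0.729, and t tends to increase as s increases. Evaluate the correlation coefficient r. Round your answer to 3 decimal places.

|r| = √0.729 = 0.854
The association is positive, so r = 0.854.

0.854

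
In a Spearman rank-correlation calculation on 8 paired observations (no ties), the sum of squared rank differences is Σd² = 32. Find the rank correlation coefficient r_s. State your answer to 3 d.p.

ρ = 1 − 6Σd² / [n(n²−1)] = 1 − 6×32 / (8×63)
  = 1 − 192/504 = 1 − 0.3810 ≈ 0.619

0.619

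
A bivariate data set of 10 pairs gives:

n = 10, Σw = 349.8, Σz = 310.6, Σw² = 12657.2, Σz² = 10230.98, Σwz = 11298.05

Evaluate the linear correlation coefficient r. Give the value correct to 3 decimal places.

0.874

r = (nΣwz − ΣwΣz) / √[(nΣw² − (Σw)²)(nΣz² − (Σz)²)]
Numerator: 10×11298.05 − 349.8×310.6 = 4332.62
Denominator: √[(126572 − 122360.04)(102309.8 − 96472.36)] = √[4211.96 × 5837.44] = 4958.5344
r = 4332.62 / 4958.5344 ≈ 0.874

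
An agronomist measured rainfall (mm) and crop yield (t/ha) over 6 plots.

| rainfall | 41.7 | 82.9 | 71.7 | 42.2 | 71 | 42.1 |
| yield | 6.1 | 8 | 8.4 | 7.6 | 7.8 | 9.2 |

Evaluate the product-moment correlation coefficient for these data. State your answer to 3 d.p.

n = 6, Σx = 351.6, Σy = 47.1, Σx² = 22346.44, Σy² = 375.01, Σxy = 2781.69
nΣxy − ΣxΣy = 16690.14 − 16560.36 = 129.78
nΣx² − (Σx)² = 134078.64 − 123622.56 = 10456.08; nΣy² − (Σy)² = 2250.06 − 2218.41 = 31.65
r = 129.78 / √(10456.08 × 31.65) = 129.78 / 575.2694 ≈ 0.226

0.226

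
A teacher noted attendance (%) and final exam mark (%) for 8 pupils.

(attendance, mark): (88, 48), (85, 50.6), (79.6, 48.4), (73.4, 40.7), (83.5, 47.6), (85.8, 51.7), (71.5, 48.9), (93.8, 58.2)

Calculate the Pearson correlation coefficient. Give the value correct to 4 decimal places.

0.7409

n = 8, Σx = 660.6, Σy = 394.1, Σx² = 54937.3, Σy² = 19580.51, Σxy = 32730.99
nΣxy − ΣxΣy = 261847.92 − 260342.46 = 1505.46
nΣx² − (Σx)² = 439498.4 − 436392.36 = 3106.04; nΣy² − (Σy)² = 156644.08 − 155314.81 = 1329.27
r = 1505.46 / √(3106.04 × 1329.27) = 1505.46 / 2031.9365 ≈ 0.7409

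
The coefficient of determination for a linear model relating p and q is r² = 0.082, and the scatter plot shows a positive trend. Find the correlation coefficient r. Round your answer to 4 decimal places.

|r| = √0.082 = 0.2864
The association is positive, so r = 0.2864.

0.2864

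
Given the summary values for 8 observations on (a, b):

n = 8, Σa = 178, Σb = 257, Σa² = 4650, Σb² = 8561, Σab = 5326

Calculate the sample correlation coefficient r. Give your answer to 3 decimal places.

r = (nΣab − ΣaΣb) / √[(nΣa² − (Σa)²)(nΣb² − (Σb)²)]
Numerator: 8×5326 − 178×257 = -3138
Denominator: √[(37200 − 31684)(68488 − 66049)] = √[5516 × 2439] = 3667.9046
r = -3138 / 3667.9046 ≈ -0.856

-0.856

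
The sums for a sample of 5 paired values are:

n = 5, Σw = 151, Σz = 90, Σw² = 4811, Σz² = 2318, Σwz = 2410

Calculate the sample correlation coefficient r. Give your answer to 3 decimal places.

r = (nΣwz − ΣwΣz) / √[(nΣw² − (Σw)²)(nΣz² − (Σz)²)]
Numerator: 5×2410 − 151×90 = -1540
Denominator: √[(24055 − 22801)(11590 − 8100)] = √[1254 × 3490] = 2091.9990
r = -1540 / 2091.9990 ≈ -0.736

-0.736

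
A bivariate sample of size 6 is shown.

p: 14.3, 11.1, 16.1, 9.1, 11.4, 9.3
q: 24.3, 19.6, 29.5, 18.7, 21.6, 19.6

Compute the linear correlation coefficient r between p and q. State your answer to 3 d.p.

0.957

n = 6, Σp = 71.3, Σq = 133.3, Σp² = 886.17, Σq² = 3045.31, Σpq = 1638.69
nΣpq − ΣpΣq = 9832.14 − 9504.29 = 327.85
nΣp² − (Σp)² = 5317.02 − 5083.69 = 233.33; nΣq² − (Σq)² = 18271.86 − 17768.89 = 502.97
r = 327.85 / √(233.33 × 502.97) = 327.85 / 342.5755 ≈ 0.957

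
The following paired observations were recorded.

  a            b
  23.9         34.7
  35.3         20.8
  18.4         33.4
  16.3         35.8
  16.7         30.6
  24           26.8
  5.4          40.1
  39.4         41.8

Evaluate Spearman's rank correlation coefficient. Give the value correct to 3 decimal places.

-0.238

Rank a: 5, 7, 4, 2, 3, 6, 1, 8
Rank b: 5, 1, 4, 6, 3, 2, 7, 8
d = rank(a) − rank(b): 0, 6, 0, -4, 0, 4, -6, 0; Σd² = 104
ρ = 1 − 6Σd² / [n(n²−1)] = 1 − 6×104 / (8×63) = 1 − 624/504 ≈ -0.238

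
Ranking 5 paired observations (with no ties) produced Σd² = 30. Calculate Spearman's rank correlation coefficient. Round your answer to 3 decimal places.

ρ = 1 − 6Σd² / [n(n²−1)] = 1 − 6×30 / (5×24)
  = 1 − 180/120 = 1 − 1.5000 ≈ -0.500

-0.500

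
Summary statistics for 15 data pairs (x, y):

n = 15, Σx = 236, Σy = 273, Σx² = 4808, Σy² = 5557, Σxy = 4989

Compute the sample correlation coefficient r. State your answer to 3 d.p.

0.864

r = (nΣxy − ΣxΣy) / √[(nΣx² − (Σx)²)(nΣy² − (Σy)²)]
Numerator: 15×4989 − 236×273 = 10407
Denominator: √[(72120 − 55696)(83355 − 74529)] = √[16424 × 8826] = 12039.8598
r = 10407 / 12039.8598 ≈ 0.864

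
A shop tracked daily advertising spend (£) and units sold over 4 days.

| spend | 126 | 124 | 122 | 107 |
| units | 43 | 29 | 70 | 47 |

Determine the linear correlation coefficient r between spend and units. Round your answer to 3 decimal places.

n = 4, Σx = 479, Σy = 189, Σx² = 57585, Σy² = 9799, Σxy = 22583
nΣxy − ΣxΣy = 90332 − 90531 = -199
nΣx² − (Σx)² = 230340 − 229441 = 899; nΣy² − (Σy)² = 39196 − 35721 = 3475
r = -199 / √(899 × 3475) = -199 / 1767.4912 ≈ -0.113

-0.113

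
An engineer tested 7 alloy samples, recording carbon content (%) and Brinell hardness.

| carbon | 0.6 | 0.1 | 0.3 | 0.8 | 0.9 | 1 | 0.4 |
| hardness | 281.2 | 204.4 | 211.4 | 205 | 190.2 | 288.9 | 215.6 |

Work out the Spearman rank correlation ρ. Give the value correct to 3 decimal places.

0.250

Rank carbon: 4, 1, 2, 5, 6, 7, 3
Rank hardness: 6, 2, 4, 3, 1, 7, 5
d = rank(carbon) − rank(hardness): -2, -1, -2, 2, 5, 0, -2; Σd² = 42
ρ = 1 − 6Σd² / [n(n²−1)] = 1 − 6×42 / (7×48) = 1 − 252/336 ≈ 0.250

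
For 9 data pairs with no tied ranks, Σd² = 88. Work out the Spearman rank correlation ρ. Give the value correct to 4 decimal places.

ρ = 1 − 6Σd² / [n(n²−1)] = 1 − 6×88 / (9×80)
  = 1 − 528/720 = 1 − 0.73333 ≈ 0.2667

0.2667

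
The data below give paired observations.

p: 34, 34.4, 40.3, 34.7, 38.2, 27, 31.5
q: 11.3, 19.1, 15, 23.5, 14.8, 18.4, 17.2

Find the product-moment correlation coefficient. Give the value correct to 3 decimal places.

n = 7, Σp = 240.1, Σq = 119.3, Σp² = 8348.03, Σq² = 2123.19, Σpq = 4065.15
nΣpq − ΣpΣq = 28456.05 − 28643.93 = -187.88
nΣp² − (Σp)² = 58436.21 − 57648.01 = 788.2; nΣq² − (Σq)² = 14862.33 − 14232.49 = 629.84
r = -187.88 / √(788.2 × 629.84) = -187.88 / 704.5849 ≈ -0.267

-0.267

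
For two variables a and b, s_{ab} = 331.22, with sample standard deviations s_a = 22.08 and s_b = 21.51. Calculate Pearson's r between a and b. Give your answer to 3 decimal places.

0.697

r = Cov(a,b) / (s_a · s_b) = 331.22 / (22.08 × 21.51)
  = 331.22 / 474.9408 ≈ 0.697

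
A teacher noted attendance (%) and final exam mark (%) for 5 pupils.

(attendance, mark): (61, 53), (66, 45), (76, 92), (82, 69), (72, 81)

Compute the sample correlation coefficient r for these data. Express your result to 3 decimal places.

n = 5, Σx = 357, Σy = 340, Σx² = 25761, Σy² = 24620, Σxy = 24685
nΣxy − ΣxΣy = 123425 − 121380 = 2045
nΣx² − (Σx)² = 128805 − 127449 = 1356; nΣy² − (Σy)² = 123100 − 115600 = 7500
r = 2045 / √(1356 × 7500) = 2045 / 3189.0437 ≈ 0.641

0.641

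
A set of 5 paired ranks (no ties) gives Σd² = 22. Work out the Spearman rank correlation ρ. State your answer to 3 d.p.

-0.100

ρ = 1 − 6Σd² / [n(n²−1)] = 1 − 6×22 / (5×24)
  = 1 − 132/120 = 1 − 1.1000 ≈ -0.100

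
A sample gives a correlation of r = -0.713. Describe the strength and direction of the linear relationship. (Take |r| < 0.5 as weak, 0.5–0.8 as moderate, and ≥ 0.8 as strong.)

moderate negative

r = -0.713 < 0 so the relationship is negative.
|r| = 0.713, which falls in the moderate range.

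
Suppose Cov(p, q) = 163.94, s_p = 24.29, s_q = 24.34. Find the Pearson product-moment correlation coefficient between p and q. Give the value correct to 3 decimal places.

0.277

r = Cov(p,q) / (s_p · s_q) = 163.94 / (24.29 × 24.34)
  = 163.94 / 591.2186 ≈ 0.277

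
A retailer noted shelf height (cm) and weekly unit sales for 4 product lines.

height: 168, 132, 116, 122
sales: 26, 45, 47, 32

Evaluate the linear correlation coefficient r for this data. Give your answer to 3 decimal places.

n = 4, Σx = 538, Σy = 150, Σx² = 73988, Σy² = 5934, Σxy = 19664
nΣxy − ΣxΣy = 78656 − 80700 = -2044
nΣx² − (Σx)² = 295952 − 289444 = 6508; nΣy² − (Σy)² = 23736 − 22500 = 1236
r = -2044 / √(6508 × 1236) = -2044 / 2836.1749 ≈ -0.721

-0.721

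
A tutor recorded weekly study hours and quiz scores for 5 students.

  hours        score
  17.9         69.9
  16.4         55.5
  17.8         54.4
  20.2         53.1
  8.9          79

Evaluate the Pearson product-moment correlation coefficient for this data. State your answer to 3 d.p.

-0.803

n = 5, Σx = 81.2, Σy = 311.9, Σx² = 1393.46, Σy² = 19986.23, Σxy = 4905.45
nΣxy − ΣxΣy = 24527.25 − 25326.28 = -799.03
nΣx² − (Σx)² = 6967.3 − 6593.44 = 373.86; nΣy² − (Σy)² = 99931.15 − 97281.61 = 2649.54
r = -799.03 / √(373.86 × 2649.54) = -799.03 / 995.2673 ≈ -0.803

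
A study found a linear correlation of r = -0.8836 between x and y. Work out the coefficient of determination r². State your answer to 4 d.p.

r² = (-0.8836)² = 0.7807

0.7807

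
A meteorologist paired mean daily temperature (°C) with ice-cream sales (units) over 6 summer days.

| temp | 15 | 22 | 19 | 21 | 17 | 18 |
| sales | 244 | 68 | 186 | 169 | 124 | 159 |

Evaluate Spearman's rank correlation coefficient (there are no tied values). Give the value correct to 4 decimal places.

Rank temp: 1, 6, 4, 5, 2, 3
Rank sales: 6, 1, 5, 4, 2, 3
d = rank(temp) − rank(sales): -5, 5, -1, 1, 0, 0; Σd² = 52
ρ = 1 − 6Σd² / [n(n²−1)] = 1 − 6×52 / (6×35) = 1 − 312/210 ≈ -0.4857

-0.4857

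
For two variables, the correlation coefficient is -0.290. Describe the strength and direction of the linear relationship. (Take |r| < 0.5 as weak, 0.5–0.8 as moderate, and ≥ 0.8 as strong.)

weak negative

r = -0.290 < 0 so the relationship is negative.
|r| = 0.290, which falls in the weak range.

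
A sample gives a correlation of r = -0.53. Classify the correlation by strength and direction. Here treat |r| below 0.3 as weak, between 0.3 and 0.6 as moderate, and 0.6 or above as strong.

r = -0.53 < 0 so the relationship is negative.
|r| = 0.53, which falls in the moderate range.

moderate negative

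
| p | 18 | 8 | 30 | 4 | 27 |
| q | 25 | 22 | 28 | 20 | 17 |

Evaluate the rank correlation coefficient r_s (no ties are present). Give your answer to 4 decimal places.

0.4000

Rank p: 3, 2, 5, 1, 4
Rank q: 4, 3, 5, 2, 1
d = rank(p) − rank(q): -1, -1, 0, -1, 3; Σd² = 12
ρ = 1 − 6Σd² / [n(n²−1)] = 1 − 6×12 / (5×24) = 1 − 72/120 ≈ 0.4000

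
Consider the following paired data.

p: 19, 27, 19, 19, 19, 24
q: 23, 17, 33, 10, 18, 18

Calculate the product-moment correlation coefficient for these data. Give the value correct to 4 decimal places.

-0.2377

n = 6, Σp = 127, Σq = 119, Σp² = 2749, Σq² = 2655, Σpq = 2487
nΣpq − ΣpΣq = 14922 − 15113 = -191
nΣp² − (Σp)² = 16494 − 16129 = 365; nΣq² − (Σq)² = 15930 − 14161 = 1769
r = -191 / √(365 × 1769) = -191 / 803.5453 ≈ -0.2377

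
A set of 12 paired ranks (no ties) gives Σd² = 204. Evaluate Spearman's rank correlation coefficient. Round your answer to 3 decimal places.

0.287

ρ = 1 − 6Σd² / [n(n²−1)] = 1 − 6×204 / (12×143)
  = 1 − 1224/1716 = 1 − 0.7133 ≈ 0.287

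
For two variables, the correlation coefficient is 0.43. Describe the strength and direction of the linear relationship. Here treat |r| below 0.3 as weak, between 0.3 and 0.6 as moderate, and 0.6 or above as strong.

r = 0.43 > 0 so the relationship is positive.
|r| = 0.43, which falls in the moderate range.

moderate positive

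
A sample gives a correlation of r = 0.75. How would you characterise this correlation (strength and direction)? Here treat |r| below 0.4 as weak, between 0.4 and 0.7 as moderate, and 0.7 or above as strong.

strong positive

r = 0.75 > 0 so the relationship is positive.
|r| = 0.75, which falls in the strong range.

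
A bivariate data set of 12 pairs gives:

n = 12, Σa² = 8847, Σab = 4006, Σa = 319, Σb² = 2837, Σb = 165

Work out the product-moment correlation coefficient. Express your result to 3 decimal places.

r = (nΣab − ΣaΣb) / √[(nΣa² − (Σa)²)(nΣb² − (Σb)²)]
Numerator: 12×4006 − 319×165 = -4563
Denominator: √[(106164 − 101761)(34044 − 27225)] = √[4403 × 6819] = 5479.4212
r = -4563 / 5479.4212 ≈ -0.833

-0.833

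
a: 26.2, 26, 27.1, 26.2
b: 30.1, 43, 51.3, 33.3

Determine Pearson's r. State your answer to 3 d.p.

n = 4, Σa = 105.5, Σb = 157.7, Σa² = 2783.29, Σb² = 6495.59, Σab = 4169.31
nΣab − ΣaΣb = 16677.24 − 16637.35 = 39.89
nΣa² − (Σa)² = 11133.16 − 11130.25 = 2.91; nΣb² − (Σb)² = 25982.36 − 24869.29 = 1113.07
r = 39.89 / √(2.91 × 1113.07) = 39.89 / 56.9125 ≈ 0.701

0.701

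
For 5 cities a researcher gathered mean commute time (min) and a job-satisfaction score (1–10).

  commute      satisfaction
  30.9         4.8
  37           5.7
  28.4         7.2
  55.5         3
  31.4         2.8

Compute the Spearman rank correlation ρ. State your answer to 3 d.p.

Rank commute: 2, 4, 1, 5, 3
Rank satisfaction: 3, 4, 5, 2, 1
d = rank(commute) − rank(satisfaction): -1, 0, -4, 3, 2; Σd² = 30
ρ = 1 − 6Σd² / [n(n²−1)] = 1 − 6×30 / (5×24) = 1 − 180/120 ≈ -0.500

-0.500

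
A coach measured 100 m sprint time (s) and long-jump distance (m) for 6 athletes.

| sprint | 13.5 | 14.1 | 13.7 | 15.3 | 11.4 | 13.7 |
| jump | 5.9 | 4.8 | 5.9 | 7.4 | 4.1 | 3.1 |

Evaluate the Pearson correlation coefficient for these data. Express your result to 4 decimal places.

n = 6, Σx = 81.7, Σy = 31.2, Σx² = 1120.49, Σy² = 173.84, Σxy = 430.59
nΣxy − ΣxΣy = 2583.54 − 2549.04 = 34.5
nΣx² − (Σx)² = 6722.94 − 6674.89 = 48.05; nΣy² − (Σy)² = 1043.04 − 973.44 = 69.6
r = 34.5 / √(48.05 × 69.6) = 34.5 / 57.8298 ≈ 0.5966

0.5966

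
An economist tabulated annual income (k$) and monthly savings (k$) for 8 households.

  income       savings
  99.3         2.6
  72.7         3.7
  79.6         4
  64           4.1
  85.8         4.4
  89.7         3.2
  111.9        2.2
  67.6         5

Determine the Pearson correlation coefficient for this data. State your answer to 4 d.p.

-0.8518

n = 8, Σx = 670.6, Σy = 29.2, Σx² = 58077.04, Σy² = 112.7, Σxy = 2356.71
nΣxy − ΣxΣy = 18853.68 − 19581.52 = -727.84
nΣx² − (Σx)² = 464616.32 − 449704.36 = 14911.96; nΣy² − (Σy)² = 901.6 − 852.64 = 48.96
r = -727.84 / √(14911.96 × 48.96) = -727.84 / 854.4528 ≈ -0.8518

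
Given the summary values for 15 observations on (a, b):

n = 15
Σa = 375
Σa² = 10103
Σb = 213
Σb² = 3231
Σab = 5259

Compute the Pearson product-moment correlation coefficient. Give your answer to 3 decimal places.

-0.170

r = (nΣab − ΣaΣb) / √[(nΣa² − (Σa)²)(nΣb² − (Σb)²)]
Numerator: 15×5259 − 375×213 = -990
Denominator: √[(151545 − 140625)(48465 − 45369)] = √[10920 × 3096] = 5814.4922
r = -990 / 5814.4922 ≈ -0.170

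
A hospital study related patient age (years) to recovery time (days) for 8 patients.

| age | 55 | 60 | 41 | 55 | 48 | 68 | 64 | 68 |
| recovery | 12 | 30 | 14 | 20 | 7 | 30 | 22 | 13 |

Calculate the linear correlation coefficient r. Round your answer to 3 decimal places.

0.545

n = 8, Σx = 459, Σy = 148, Σx² = 26979, Σy² = 3242, Σxy = 8802
nΣxy − ΣxΣy = 70416 − 67932 = 2484
nΣx² − (Σx)² = 215832 − 210681 = 5151; nΣy² − (Σy)² = 25936 − 21904 = 4032
r = 2484 / √(5151 × 4032) = 2484 / 4557.2834 ≈ 0.545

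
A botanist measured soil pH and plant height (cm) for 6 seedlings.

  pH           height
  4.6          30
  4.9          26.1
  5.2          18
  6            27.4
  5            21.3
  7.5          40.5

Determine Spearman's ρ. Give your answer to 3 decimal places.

Rank pH: 1, 2, 4, 5, 3, 6
Rank height: 5, 3, 1, 4, 2, 6
d = rank(pH) − rank(height): -4, -1, 3, 1, 1, 0; Σd² = 28
ρ = 1 − 6Σd² / [n(n²−1)] = 1 − 6×28 / (6×35) = 1 − 168/210 ≈ 0.200

0.200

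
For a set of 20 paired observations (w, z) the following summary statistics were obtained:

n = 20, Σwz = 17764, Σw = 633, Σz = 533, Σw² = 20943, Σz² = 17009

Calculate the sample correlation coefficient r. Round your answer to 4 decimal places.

r = (nΣwz − ΣwΣz) / √[(nΣw² − (Σw)²)(nΣz² − (Σz)²)]
Numerator: 20×17764 − 633×533 = 17891
Denominator: √[(418860 − 400689)(340180 − 284089)] = √[18171 × 56091] = 31925.3749
r = 17891 / 31925.3749 ≈ 0.5604

0.5604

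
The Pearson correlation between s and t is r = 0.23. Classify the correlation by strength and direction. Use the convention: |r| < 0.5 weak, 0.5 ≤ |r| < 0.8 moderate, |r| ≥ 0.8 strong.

weak positive

r = 0.23 > 0 so the relationship is positive.
|r| = 0.23, which falls in the weak range.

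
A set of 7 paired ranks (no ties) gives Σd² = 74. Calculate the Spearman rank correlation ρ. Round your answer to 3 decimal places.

ρ = 1 − 6Σd² / [n(n²−1)] = 1 − 6×74 / (7×48)
  = 1 − 444/336 = 1 − 1.3214 ≈ -0.321

-0.321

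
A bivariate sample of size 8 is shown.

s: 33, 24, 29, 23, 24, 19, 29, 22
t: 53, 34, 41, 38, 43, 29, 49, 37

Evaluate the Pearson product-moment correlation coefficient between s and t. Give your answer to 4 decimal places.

0.8985

n = 8, Σs = 203, Σt = 324, Σs² = 5297, Σt² = 13550, Σst = 8446
nΣst − ΣsΣt = 67568 − 65772 = 1796
nΣs² − (Σs)² = 42376 − 41209 = 1167; nΣt² − (Σt)² = 108400 − 104976 = 3424
r = 1796 / √(1167 × 3424) = 1796 / 1998.9517 ≈ 0.8985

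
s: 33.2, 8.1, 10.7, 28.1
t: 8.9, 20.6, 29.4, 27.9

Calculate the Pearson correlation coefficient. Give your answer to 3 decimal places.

-0.505

n = 4, Σs = 80.1, Σt = 86.8, Σs² = 2071.95, Σt² = 2146.34, Σst = 1560.91
nΣst − ΣsΣt = 6243.64 − 6952.68 = -709.04
nΣs² − (Σs)² = 8287.8 − 6416.01 = 1871.79; nΣt² − (Σt)² = 8585.36 − 7534.24 = 1051.12
r = -709.04 / √(1871.79 × 1051.12) = -709.04 / 1402.6674 ≈ -0.505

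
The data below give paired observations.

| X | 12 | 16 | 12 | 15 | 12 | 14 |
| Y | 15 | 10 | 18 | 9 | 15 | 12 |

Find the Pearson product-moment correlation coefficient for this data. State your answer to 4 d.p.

n = 6, ΣX = 81, ΣY = 79, ΣX² = 1109, ΣY² = 1099, ΣXY = 1039
nΣXY − ΣXΣY = 6234 − 6399 = -165
nΣX² − (ΣX)² = 6654 − 6561 = 93; nΣY² − (ΣY)² = 6594 − 6241 = 353
r = -165 / √(93 × 353) = -165 / 181.1877 ≈ -0.9107

-0.9107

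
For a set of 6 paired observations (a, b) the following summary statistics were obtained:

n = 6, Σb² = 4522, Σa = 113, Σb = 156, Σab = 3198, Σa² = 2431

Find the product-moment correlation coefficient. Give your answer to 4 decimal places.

r = (nΣab − ΣaΣb) / √[(nΣa² − (Σa)²)(nΣb² − (Σb)²)]
Numerator: 6×3198 − 113×156 = 1560
Denominator: √[(14586 − 12769)(27132 − 24336)] = √[1817 × 2796] = 2253.9592
r = 1560 / 2253.9592 ≈ 0.6921

0.6921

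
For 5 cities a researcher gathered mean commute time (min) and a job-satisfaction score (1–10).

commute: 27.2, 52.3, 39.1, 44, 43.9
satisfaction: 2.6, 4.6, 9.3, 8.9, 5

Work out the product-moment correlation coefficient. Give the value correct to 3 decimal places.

n = 5, Σx = 206.5, Σy = 30.4, Σx² = 8867.15, Σy² = 218.62, Σxy = 1286.03
nΣxy − ΣxΣy = 6430.15 − 6277.6 = 152.55
nΣx² − (Σx)² = 44335.75 − 42642.25 = 1693.5; nΣy² − (Σy)² = 1093.1 − 924.16 = 168.94
r = 152.55 / √(1693.5 × 168.94) = 152.55 / 534.8831 ≈ 0.285

0.285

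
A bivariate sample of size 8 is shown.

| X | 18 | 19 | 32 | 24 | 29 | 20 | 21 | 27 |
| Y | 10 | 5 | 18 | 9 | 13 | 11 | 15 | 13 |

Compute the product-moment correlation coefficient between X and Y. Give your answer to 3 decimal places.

n = 8, ΣX = 190, ΣY = 94, ΣX² = 4696, ΣY² = 1214, ΣXY = 2330
nΣXY − ΣXΣY = 18640 − 17860 = 780
nΣX² − (ΣX)² = 37568 − 36100 = 1468; nΣY² − (ΣY)² = 9712 − 8836 = 876
r = 780 / √(1468 × 876) = 780 / 1134.0053 ≈ 0.688

0.688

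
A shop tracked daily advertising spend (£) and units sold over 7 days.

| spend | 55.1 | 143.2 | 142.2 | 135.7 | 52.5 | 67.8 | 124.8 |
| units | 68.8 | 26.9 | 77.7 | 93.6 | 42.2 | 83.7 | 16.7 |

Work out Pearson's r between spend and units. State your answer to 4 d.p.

n = 7, Σx = 721.3, Σy = 409.6, Σx² = 85105.71, Σy² = 29320.72, Σxy = 41367.94
nΣxy − ΣxΣy = 289575.58 − 295444.48 = -5868.9
nΣx² − (Σx)² = 595739.97 − 520273.69 = 75466.28; nΣy² − (Σy)² = 205245.04 − 167772.16 = 37472.88
r = -5868.9 / √(75466.28 × 37472.88) = -5868.9 / 53178.3683 ≈ -0.1104

-0.1104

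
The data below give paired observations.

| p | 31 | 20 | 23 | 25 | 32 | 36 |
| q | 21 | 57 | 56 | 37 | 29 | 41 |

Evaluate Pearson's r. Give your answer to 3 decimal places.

n = 6, Σp = 167, Σq = 241, Σp² = 4835, Σq² = 10717, Σpq = 6408
nΣpq − ΣpΣq = 38448 − 40247 = -1799
nΣp² − (Σp)² = 29010 − 27889 = 1121; nΣq² − (Σq)² = 64302 − 58081 = 6221
r = -1799 / √(1121 × 6221) = -1799 / 2640.7842 ≈ -0.681

-0.681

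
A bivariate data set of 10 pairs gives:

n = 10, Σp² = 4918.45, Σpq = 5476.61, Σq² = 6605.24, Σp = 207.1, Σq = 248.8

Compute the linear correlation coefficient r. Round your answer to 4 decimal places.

r = (nΣpq − ΣpΣq) / √[(nΣp² − (Σp)²)(nΣq² − (Σq)²)]
Numerator: 10×5476.61 − 207.1×248.8 = 3239.62
Denominator: √[(49184.5 − 42890.41)(66052.4 − 61901.44)] = √[6294.09 × 4150.96] = 5111.4104
r = 3239.62 / 5111.4104 ≈ 0.6338

0.6338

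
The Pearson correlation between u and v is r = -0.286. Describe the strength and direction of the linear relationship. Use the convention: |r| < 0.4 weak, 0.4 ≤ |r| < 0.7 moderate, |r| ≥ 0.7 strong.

r = -0.286 < 0 so the relationship is negative.
|r| = 0.286, which falls in the weak range.

weak negative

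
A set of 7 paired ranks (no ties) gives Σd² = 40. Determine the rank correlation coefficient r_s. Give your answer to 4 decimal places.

ρ = 1 − 6Σd² / [n(n²−1)] = 1 − 6×40 / (7×48)
  = 1 − 240/336 = 1 − 0.71429 ≈ 0.2857

0.2857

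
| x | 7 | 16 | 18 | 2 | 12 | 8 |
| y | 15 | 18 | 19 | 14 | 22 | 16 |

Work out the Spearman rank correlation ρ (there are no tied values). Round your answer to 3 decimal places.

Rank x: 2, 5, 6, 1, 4, 3
Rank y: 2, 4, 5, 1, 6, 3
d = rank(x) − rank(y): 0, 1, 1, 0, -2, 0; Σd² = 6
ρ = 1 − 6Σd² / [n(n²−1)] = 1 − 6×6 / (6×35) = 1 − 36/210 ≈ 0.829

0.829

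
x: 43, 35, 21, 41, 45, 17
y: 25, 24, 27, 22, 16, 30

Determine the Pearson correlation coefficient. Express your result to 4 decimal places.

-0.8229

n = 6, Σx = 202, Σy = 144, Σx² = 7510, Σy² = 3570, Σxy = 4614
nΣxy − ΣxΣy = 27684 − 29088 = -1404
nΣx² − (Σx)² = 45060 − 40804 = 4256; nΣy² − (Σy)² = 21420 − 20736 = 684
r = -1404 / √(4256 × 684) = -1404 / 1706.1958 ≈ -0.8229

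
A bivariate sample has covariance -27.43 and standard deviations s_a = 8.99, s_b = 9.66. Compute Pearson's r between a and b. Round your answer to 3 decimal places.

r = Cov(a,b) / (s_a · s_b) = -27.43 / (8.99 × 9.66)
  = -27.43 / 86.8434 ≈ -0.316

-0.316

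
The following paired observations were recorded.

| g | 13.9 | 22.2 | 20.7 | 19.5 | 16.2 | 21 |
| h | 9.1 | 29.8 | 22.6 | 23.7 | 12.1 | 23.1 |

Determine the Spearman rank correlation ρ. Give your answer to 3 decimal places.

0.829

Rank g: 1, 6, 4, 3, 2, 5
Rank h: 1, 6, 3, 5, 2, 4
d = rank(g) − rank(h): 0, 0, 1, -2, 0, 1; Σd² = 6
ρ = 1 − 6Σd² / [n(n²−1)] = 1 − 6×6 / (6×35) = 1 − 36/210 ≈ 0.829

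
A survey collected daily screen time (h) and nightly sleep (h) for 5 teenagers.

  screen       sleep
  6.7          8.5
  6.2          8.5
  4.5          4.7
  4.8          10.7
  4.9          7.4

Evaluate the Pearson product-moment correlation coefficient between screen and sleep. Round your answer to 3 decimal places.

n = 5, Σx = 27.1, Σy = 39.8, Σx² = 150.63, Σy² = 335.84, Σxy = 218.42
nΣxy − ΣxΣy = 1092.1 − 1078.58 = 13.52
nΣx² − (Σx)² = 753.15 − 734.41 = 18.74; nΣy² − (Σy)² = 1679.2 − 1584.04 = 95.16
r = 13.52 / √(18.74 × 95.16) = 13.52 / 42.2291 ≈ 0.320

0.320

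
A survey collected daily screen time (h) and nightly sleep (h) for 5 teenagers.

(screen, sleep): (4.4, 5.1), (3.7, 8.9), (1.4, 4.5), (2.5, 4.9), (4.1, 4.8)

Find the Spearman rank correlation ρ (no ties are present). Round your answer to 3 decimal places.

0.500

Rank screen: 5, 3, 1, 2, 4
Rank sleep: 4, 5, 1, 3, 2
d = rank(screen) − rank(sleep): 1, -2, 0, -1, 2; Σd² = 10
ρ = 1 − 6Σd² / [n(n²−1)] = 1 − 6×10 / (5×24) = 1 − 60/120 ≈ 0.500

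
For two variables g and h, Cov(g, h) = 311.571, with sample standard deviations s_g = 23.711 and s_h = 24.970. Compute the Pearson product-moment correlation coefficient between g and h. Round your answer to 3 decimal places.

r = Cov(g,h) / (s_g · s_h) = 311.571 / (23.711 × 24.970)
  = 311.571 / 592.0637 ≈ 0.526

0.526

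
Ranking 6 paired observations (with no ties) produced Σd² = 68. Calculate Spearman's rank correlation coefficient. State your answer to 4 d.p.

-0.9429

ρ = 1 − 6Σd² / [n(n²−1)] = 1 − 6×68 / (6×35)
  = 1 − 408/210 = 1 − 1.94286 ≈ -0.9429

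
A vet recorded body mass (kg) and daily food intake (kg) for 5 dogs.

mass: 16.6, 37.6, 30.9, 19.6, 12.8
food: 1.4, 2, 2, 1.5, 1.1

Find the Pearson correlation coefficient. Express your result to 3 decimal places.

0.962

n = 5, Σx = 117.5, Σy = 8, Σx² = 3192.13, Σy² = 13.42, Σxy = 203.72
nΣxy − ΣxΣy = 1018.6 − 940 = 78.6
nΣx² − (Σx)² = 15960.65 − 13806.25 = 2154.4; nΣy² − (Σy)² = 67.1 − 64 = 3.1
r = 78.6 / √(2154.4 × 3.1) = 78.6 / 81.7229 ≈ 0.962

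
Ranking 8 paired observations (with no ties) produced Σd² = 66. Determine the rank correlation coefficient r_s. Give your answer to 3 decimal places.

0.214

ρ = 1 − 6Σd² / [n(n²−1)] = 1 − 6×66 / (8×63)
  = 1 − 396/504 = 1 − 0.7857 ≈ 0.214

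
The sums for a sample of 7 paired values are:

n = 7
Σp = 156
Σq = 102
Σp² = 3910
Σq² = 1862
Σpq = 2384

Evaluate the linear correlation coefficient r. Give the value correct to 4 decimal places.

r = (nΣpq − ΣpΣq) / √[(nΣp² − (Σp)²)(nΣq² − (Σq)²)]
Numerator: 7×2384 − 156×102 = 776
Denominator: √[(27370 − 24336)(13034 − 10404)] = √[3034 × 2630] = 2824.7867
r = 776 / 2824.7867 ≈ 0.2747

0.2747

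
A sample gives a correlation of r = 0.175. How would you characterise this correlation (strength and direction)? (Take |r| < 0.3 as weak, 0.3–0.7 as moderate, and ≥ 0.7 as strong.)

r = 0.175 > 0 so the relationship is positive.
|r| = 0.175, which falls in the weak range.

weak positive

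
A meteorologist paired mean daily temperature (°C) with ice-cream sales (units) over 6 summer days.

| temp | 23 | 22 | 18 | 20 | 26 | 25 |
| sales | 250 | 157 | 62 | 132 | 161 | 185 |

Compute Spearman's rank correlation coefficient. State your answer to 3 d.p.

Rank temp: 4, 3, 1, 2, 6, 5
Rank sales: 6, 3, 1, 2, 4, 5
d = rank(temp) − rank(sales): -2, 0, 0, 0, 2, 0; Σd² = 8
ρ = 1 − 6Σd² / [n(n²−1)] = 1 − 6×8 / (6×35) = 1 − 48/210 ≈ 0.771

0.771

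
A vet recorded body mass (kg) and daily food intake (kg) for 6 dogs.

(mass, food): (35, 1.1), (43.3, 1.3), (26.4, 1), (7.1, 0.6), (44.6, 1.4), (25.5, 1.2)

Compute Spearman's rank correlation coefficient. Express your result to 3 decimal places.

Rank mass: 4, 5, 3, 1, 6, 2
Rank food: 3, 5, 2, 1, 6, 4
d = rank(mass) − rank(food): 1, 0, 1, 0, 0, -2; Σd² = 6
ρ = 1 − 6Σd² / [n(n²−1)] = 1 − 6×6 / (6×35) = 1 − 36/210 ≈ 0.829

0.829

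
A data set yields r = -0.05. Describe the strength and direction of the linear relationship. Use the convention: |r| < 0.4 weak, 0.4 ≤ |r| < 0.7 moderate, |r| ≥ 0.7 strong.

weak negative

r = -0.05 < 0 so the relationship is negative.
|r| = 0.05, which falls in the weak range.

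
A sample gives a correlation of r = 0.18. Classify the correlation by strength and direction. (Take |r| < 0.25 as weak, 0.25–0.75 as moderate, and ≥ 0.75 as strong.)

weak positive

r = 0.18 > 0 so the relationship is positive.
|r| = 0.18, which falls in the weak range.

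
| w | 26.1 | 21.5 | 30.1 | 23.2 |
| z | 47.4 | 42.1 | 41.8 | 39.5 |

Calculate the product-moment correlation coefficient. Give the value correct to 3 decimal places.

0.224

n = 4, Σw = 100.9, Σz = 170.8, Σw² = 2587.71, Σz² = 7326.66, Σwz = 4316.87
nΣwz − ΣwΣz = 17267.48 − 17233.72 = 33.76
nΣw² − (Σw)² = 10350.84 − 10180.81 = 170.03; nΣz² − (Σz)² = 29306.64 − 29172.64 = 134
r = 33.76 / √(170.03 × 134) = 33.76 / 150.9438 ≈ 0.224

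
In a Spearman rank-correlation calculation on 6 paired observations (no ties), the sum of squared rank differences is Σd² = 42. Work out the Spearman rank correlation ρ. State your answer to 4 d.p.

-0.2000

ρ = 1 − 6Σd² / [n(n²−1)] = 1 − 6×42 / (6×35)
  = 1 − 252/210 = 1 − 1.20000 ≈ -0.2000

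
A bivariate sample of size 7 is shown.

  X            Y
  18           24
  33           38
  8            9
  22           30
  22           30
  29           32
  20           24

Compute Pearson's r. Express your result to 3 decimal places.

n = 7, ΣX = 152, ΣY = 187, ΣX² = 3686, ΣY² = 5501, ΣXY = 4486
nΣXY − ΣXΣY = 31402 − 28424 = 2978
nΣX² − (ΣX)² = 25802 − 23104 = 2698; nΣY² − (ΣY)² = 38507 − 34969 = 3538
r = 2978 / √(2698 × 3538) = 2978 / 3089.5831 ≈ 0.964

0.964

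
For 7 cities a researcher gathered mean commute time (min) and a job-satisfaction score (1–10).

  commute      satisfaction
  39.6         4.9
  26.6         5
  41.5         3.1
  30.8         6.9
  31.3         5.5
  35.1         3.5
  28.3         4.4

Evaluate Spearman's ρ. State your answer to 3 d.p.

-0.536

Rank commute: 6, 1, 7, 3, 4, 5, 2
Rank satisfaction: 4, 5, 1, 7, 6, 2, 3
d = rank(commute) − rank(satisfaction): 2, -4, 6, -4, -2, 3, -1; Σd² = 86
ρ = 1 − 6Σd² / [n(n²−1)] = 1 − 6×86 / (7×48) = 1 − 516/336 ≈ -0.536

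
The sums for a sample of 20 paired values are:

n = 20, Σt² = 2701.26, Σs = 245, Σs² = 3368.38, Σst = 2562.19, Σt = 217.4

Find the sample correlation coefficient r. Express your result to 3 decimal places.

-0.287

r = (nΣst − ΣsΣt) / √[(nΣs² − (Σs)²)(nΣt² − (Σt)²)]
Numerator: 20×2562.19 − 245×217.4 = -2019.2
Denominator: √[(67367.6 − 60025)(54025.2 − 47262.76)] = √[7342.6 × 6762.44] = 7046.5518
r = -2019.2 / 7046.5518 ≈ -0.287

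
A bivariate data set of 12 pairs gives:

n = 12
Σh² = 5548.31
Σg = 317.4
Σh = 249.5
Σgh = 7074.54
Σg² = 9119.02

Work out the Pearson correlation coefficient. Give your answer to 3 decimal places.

r = (nΣgh − ΣgΣh) / √[(nΣg² − (Σg)²)(nΣh² − (Σh)²)]
Numerator: 12×7074.54 − 317.4×249.5 = 5703.18
Denominator: √[(109428.24 − 100742.76)(66579.72 − 62250.25)] = √[8685.48 × 4329.47] = 6132.1713
r = 5703.18 / 6132.1713 ≈ 0.930

0.930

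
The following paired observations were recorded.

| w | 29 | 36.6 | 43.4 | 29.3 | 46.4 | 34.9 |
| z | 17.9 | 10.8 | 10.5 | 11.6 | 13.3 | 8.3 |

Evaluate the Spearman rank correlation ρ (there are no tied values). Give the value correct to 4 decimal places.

-0.2571

Rank w: 1, 4, 5, 2, 6, 3
Rank z: 6, 3, 2, 4, 5, 1
d = rank(w) − rank(z): -5, 1, 3, -2, 1, 2; Σd² = 44
ρ = 1 − 6Σd² / [n(n²−1)] = 1 − 6×44 / (6×35) = 1 − 264/210 ≈ -0.2571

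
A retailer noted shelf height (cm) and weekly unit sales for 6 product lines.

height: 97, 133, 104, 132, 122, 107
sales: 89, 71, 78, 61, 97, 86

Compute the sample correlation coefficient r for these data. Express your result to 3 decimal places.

n = 6, Σx = 695, Σy = 482, Σx² = 81671, Σy² = 39572, Σxy = 55276
nΣxy − ΣxΣy = 331656 − 334990 = -3334
nΣx² − (Σx)² = 490026 − 483025 = 7001; nΣy² − (Σy)² = 237432 − 232324 = 5108
r = -3334 / √(7001 × 5108) = -3334 / 5980.0592 ≈ -0.558

-0.558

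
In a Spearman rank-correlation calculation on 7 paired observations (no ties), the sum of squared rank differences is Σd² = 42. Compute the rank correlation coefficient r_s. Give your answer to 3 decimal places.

0.250

ρ = 1 − 6Σd² / [n(n²−1)] = 1 − 6×42 / (7×48)
  = 1 − 252/336 = 1 − 0.7500 ≈ 0.250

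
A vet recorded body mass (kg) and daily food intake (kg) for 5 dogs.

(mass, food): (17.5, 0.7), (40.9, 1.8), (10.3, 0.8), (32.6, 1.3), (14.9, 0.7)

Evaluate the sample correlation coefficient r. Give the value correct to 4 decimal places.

0.9507

n = 5, Σx = 116.2, Σy = 5.3, Σx² = 3369.92, Σy² = 6.55, Σxy = 146.92
nΣxy − ΣxΣy = 734.6 − 615.86 = 118.74
nΣx² − (Σx)² = 16849.6 − 13502.44 = 3347.16; nΣy² − (Σy)² = 32.75 − 28.09 = 4.66
r = 118.74 / √(3347.16 × 4.66) = 118.74 / 124.8910 ≈ 0.9507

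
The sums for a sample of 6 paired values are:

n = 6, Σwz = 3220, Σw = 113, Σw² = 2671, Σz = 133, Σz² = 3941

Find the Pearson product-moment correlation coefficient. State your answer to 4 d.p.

r = (nΣwz − ΣwΣz) / √[(nΣw² − (Σw)²)(nΣz² − (Σz)²)]
Numerator: 6×3220 − 113×133 = 4291
Denominator: √[(16026 − 12769)(23646 − 17689)] = √[3257 × 5957] = 4404.7644
r = 4291 / 4404.7644 ≈ 0.9742

0.9742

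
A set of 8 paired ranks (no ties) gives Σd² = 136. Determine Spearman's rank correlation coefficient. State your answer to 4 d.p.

ρ = 1 − 6Σd² / [n(n²−1)] = 1 − 6×136 / (8×63)
  = 1 − 816/504 = 1 − 1.61905 ≈ -0.6190

-0.6190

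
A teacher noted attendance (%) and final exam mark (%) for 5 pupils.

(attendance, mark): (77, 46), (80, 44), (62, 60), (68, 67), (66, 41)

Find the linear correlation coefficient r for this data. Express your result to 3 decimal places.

-0.498

n = 5, Σx = 353, Σy = 258, Σx² = 25153, Σy² = 13822, Σxy = 18044
nΣxy − ΣxΣy = 90220 − 91074 = -854
nΣx² − (Σx)² = 125765 − 124609 = 1156; nΣy² − (Σy)² = 69110 − 66564 = 2546
r = -854 / √(1156 × 2546) = -854 / 1715.5687 ≈ -0.498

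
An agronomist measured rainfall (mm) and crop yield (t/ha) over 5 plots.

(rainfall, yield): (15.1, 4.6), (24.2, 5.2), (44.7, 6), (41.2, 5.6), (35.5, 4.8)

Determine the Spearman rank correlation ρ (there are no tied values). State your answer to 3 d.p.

Rank rainfall: 1, 2, 5, 4, 3
Rank yield: 1, 3, 5, 4, 2
d = rank(rainfall) − rank(yield): 0, -1, 0, 0, 1; Σd² = 2
ρ = 1 − 6Σd² / [n(n²−1)] = 1 − 6×2 / (5×24) = 1 − 12/120 ≈ 0.900

0.900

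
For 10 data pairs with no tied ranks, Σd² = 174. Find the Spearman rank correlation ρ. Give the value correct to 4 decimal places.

ρ = 1 − 6Σd² / [n(n²−1)] = 1 − 6×174 / (10×99)
  = 1 − 1044/990 = 1 − 1.05455 ≈ -0.0545

-0.0545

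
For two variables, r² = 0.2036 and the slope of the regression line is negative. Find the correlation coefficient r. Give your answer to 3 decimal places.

-0.451

|r| = √0.2036 = 0.451
The association is negative, so r = −0.451.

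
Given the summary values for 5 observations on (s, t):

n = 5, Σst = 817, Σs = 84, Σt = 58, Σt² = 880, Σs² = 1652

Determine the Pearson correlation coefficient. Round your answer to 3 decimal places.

-0.705

r = (nΣst − ΣsΣt) / √[(nΣs² − (Σs)²)(nΣt² − (Σt)²)]
Numerator: 5×817 − 84×58 = -787
Denominator: √[(8260 − 7056)(4400 − 3364)] = √[1204 × 1036] = 1116.8456
r = -787 / 1116.8456 ≈ -0.705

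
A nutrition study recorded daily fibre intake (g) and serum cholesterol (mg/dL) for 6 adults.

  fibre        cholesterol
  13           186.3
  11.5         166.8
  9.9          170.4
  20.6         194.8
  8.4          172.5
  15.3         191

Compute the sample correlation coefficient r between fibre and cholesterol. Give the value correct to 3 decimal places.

0.854

n = 6, Σx = 78.7, Σy = 1081.8, Σx² = 1128.27, Σy² = 195750.38, Σxy = 14411.24
nΣxy − ΣxΣy = 86467.44 − 85137.66 = 1329.78
nΣx² − (Σx)² = 6769.62 − 6193.69 = 575.93; nΣy² − (Σy)² = 1174502.28 − 1170291.24 = 4211.04
r = 1329.78 / √(575.93 × 4211.04) = 1329.78 / 1557.3260 ≈ 0.854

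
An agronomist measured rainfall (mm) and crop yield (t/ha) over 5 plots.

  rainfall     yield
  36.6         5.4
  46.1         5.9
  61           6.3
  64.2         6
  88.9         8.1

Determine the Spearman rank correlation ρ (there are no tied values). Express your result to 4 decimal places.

Rank rainfall: 1, 2, 3, 4, 5
Rank yield: 1, 2, 4, 3, 5
d = rank(rainfall) − rank(yield): 0, 0, -1, 1, 0; Σd² = 2
ρ = 1 − 6Σd² / [n(n²−1)] = 1 − 6×2 / (5×24) = 1 − 12/120 ≈ 0.9000

0.9000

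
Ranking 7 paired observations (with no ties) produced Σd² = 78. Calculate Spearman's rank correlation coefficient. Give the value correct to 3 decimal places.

ρ = 1 − 6Σd² / [n(n²−1)] = 1 − 6×78 / (7×48)
  = 1 − 468/336 = 1 − 1.3929 ≈ -0.393

-0.393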